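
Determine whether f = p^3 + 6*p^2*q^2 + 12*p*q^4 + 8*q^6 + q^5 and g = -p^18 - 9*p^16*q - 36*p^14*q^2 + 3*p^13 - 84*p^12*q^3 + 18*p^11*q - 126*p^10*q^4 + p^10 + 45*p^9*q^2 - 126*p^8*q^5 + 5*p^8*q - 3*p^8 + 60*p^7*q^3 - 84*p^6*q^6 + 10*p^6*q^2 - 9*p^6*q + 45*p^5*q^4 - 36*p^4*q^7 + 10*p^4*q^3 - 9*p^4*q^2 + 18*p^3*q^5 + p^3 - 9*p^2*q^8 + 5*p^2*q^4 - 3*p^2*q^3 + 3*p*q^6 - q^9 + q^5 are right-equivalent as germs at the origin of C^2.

Yes.

The Hessian of f at 0 has rank 0. Corank 2; j^3 = p^3 is a perfect cube, so E-series; the 5-jet and mu = 8 give E_8. The Hessian of g at 0 has rank 0. Corank 2; j^3 = p^3 is a perfect cube, so E-series; the 5-jet and mu = 8 give E_8. Both have type E_8, hence right-equivalent.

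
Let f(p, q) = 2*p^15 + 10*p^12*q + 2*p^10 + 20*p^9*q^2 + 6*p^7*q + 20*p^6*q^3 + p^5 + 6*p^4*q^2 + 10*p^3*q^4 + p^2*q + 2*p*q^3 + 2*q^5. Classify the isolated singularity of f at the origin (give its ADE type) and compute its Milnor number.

Type D_{6}, Milnor number mu = 6.

The Hessian of f at 0 is [[0, 0], [0, 0]] with rank 0, so corank 2. A Groebner basis of the Jacobian ideal J(f) in C{p,q} is {p^3, p^2*q, -p^2/4 + p*q^2, p*q + q^3}; counting standard monomials gives mu = 6. Corank 2; j^3 = p^2*q has shape L^2 M (L != M), so D-series; mu = 6 gives D_6.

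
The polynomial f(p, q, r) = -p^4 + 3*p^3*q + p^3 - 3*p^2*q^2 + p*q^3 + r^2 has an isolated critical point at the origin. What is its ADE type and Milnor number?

Type E_{7}, Milnor number mu = 7.

The Hessian of f at 0 has rank 1. Corank 2; j^3 = p^3 is a perfect cube, so E-series; the 4-jet and mu = 7 give E_7.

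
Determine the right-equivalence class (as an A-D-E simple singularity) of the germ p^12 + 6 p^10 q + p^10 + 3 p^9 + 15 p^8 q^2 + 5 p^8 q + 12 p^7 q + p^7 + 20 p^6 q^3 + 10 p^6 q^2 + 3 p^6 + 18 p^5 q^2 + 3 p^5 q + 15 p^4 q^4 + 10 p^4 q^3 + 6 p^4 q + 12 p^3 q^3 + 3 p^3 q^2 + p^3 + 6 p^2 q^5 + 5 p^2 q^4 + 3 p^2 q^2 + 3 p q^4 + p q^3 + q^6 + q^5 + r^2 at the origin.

E7

The Hessian of f at 0 has rank 1. Corank 2; j^3 = p^3 is a perfect cube, so E-series; the 4-jet and mu = 7 give E_7.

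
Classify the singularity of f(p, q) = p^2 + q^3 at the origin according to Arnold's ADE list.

A2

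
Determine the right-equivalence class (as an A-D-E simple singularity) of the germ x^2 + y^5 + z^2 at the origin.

A_{4}

The Hessian of f at 0 has rank 2. Corank 1: A-series; mu = 4 gives A_4.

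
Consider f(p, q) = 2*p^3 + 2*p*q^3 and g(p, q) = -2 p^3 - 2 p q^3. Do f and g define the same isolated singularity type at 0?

The Hessian of f at 0 has rank 0. Corank 2; j^3 = 2*p^3 is a perfect cube, so E-series; the 4-jet and mu = 7 give E_7. The Hessian of g at 0 has rank 0. Corank 2; j^3 = -2*p^3 is a perfect cube, so E-series; the 4-jet and mu = 7 give E_7. Both have type E_7, hence right-equivalent.

Yes.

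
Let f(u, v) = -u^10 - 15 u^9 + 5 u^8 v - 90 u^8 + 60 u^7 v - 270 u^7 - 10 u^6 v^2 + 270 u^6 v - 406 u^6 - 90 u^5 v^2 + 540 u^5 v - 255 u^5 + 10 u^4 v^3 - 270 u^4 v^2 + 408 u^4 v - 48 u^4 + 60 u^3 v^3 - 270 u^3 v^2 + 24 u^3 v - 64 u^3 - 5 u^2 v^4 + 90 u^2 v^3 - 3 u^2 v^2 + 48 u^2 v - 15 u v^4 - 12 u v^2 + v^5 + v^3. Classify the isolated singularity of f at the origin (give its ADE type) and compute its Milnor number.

Type E_{8}, Milnor number mu = 8.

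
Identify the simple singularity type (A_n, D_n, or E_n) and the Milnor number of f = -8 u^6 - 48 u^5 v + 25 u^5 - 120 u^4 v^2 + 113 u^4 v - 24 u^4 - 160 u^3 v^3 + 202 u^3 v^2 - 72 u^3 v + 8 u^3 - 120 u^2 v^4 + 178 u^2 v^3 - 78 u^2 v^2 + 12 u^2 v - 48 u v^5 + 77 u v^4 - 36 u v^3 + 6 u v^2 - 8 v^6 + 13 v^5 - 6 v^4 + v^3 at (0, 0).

Type E_{8}, Milnor number mu = 8.

The Hessian of f at 0 has rank 0. Corank 2; j^3 = (2*u + v)^3 is a perfect cube, so E-series; the 5-jet and mu = 8 give E_8.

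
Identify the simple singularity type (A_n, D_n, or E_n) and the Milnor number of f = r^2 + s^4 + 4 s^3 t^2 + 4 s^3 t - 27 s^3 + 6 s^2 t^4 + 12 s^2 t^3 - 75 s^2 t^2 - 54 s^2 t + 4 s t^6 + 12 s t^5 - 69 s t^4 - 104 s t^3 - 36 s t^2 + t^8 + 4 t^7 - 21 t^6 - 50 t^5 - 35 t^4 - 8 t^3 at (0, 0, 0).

Type E6, Milnor number mu = 6.

The Hessian of f at 0 has rank 1. Corank 2; j^3 = -(3*s + 2*t)^3 is a perfect cube, so E-series; the 4-jet and mu = 6 give E_6.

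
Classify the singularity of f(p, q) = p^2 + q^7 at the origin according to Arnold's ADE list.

The Hessian of f at 0 has rank 1. Corank 1: A-series; mu = 6 gives A_6.

A6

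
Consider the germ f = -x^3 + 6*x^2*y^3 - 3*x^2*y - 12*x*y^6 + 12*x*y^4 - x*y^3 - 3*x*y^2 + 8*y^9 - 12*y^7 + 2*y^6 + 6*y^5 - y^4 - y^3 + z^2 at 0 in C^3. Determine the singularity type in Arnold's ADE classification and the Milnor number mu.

The Hessian of f at 0 is [[0, 0, 0], [0, 0, 0], [0, 0, 2]] with rank 1, so corank 2. A Groebner basis of the Jacobian ideal J(f) in C{x,y,z} is {x^3 + 3*x^2*y + 6*x^2 + 12*x*y + 6*y^2, -3*x^2 + x*y^2 - 6*x*y - 3*y^2, 3*x^2 + 6*x*y + y^3 + 3*y^2, z}; counting standard monomials gives mu = 7. Corank 2; j^3 = -(x + y)^3 is a perfect cube, so E-series; the 4-jet and mu = 7 give E_7.

Type E_{7}, Milnor number mu = 7.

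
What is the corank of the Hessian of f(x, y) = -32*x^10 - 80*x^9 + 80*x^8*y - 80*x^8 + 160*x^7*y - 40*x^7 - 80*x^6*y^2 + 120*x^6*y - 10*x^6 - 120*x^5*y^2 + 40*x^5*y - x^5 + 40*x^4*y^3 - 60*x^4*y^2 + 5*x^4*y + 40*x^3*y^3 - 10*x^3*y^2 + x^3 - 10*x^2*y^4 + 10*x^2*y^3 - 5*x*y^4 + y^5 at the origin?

Hessian at 0 has rank 0.

2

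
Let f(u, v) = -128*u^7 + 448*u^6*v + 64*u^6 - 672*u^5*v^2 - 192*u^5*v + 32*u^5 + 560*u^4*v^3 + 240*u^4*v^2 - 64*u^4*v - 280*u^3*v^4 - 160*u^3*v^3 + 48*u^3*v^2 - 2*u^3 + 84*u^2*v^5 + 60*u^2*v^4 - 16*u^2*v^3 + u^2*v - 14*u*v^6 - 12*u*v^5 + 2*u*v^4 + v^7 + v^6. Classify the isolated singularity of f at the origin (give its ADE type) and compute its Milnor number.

The Hessian of f at 0 has rank 0. Corank 2; j^3 = -u^2*(2*u - v) has shape L^2 M (L != M), so D-series; mu = 7 gives D_7.

Type D7, Milnor number mu = 7.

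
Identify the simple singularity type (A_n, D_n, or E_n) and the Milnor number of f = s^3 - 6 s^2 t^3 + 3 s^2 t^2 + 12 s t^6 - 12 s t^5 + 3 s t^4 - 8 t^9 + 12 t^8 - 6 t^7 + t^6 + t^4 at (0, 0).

Type E_{6}, Milnor number mu = 6.

The Hessian of f at 0 has rank 0. Corank 2; j^3 = s^3 is a perfect cube, so E-series; the 4-jet and mu = 6 give E_6.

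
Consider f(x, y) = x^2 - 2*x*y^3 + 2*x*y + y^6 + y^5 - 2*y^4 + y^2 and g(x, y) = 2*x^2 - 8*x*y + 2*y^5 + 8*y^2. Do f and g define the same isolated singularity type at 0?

Yes.

The Hessian of f at 0 is [[2, 2], [2, 2]] with rank 1, so corank 1. A Groebner basis of the Jacobian ideal J(f) in C{x,y} is {-x + y^3 - y, x^2 - y^2, x*y + y^2}; counting standard monomials gives mu = 4. Corank 1: A-series; mu = 4 gives A_4. The Hessian of g at 0 is [[4, -8], [-8, 16]] with rank 1, so corank 1. A Groebner basis of the Jacobian ideal J(g) in C{x,y} is {y^4, x - 2*y}; counting standard monomials gives mu = 4. Corank 1: A-series; mu = 4 gives A_4. Both have type A_4, hence right-equivalent.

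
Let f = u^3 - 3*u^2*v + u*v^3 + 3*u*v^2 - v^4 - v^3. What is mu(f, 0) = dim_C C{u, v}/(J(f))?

7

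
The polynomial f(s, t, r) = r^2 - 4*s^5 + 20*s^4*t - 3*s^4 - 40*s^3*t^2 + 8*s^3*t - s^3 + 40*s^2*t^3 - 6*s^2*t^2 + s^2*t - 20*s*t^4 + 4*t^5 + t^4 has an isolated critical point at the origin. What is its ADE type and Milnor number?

Type D_5, Milnor number mu = 5.

The Hessian of f at 0 has rank 1. Corank 2; j^3 = -s^2*(s - t) has shape L^2 M (L != M), so D-series; mu = 5 gives D_5.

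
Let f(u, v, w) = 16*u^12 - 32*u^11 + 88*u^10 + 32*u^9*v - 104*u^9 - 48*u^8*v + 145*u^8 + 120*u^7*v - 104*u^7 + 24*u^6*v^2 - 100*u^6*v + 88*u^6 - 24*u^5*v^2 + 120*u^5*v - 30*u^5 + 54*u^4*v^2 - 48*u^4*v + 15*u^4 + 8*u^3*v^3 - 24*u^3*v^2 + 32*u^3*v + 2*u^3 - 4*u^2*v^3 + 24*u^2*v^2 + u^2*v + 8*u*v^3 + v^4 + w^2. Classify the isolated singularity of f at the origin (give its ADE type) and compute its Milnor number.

Type D_{5}, Milnor number mu = 5.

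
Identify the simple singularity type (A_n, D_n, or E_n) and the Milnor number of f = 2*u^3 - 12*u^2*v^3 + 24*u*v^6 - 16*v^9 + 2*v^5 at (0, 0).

Type E_8, Milnor number mu = 8.

The Hessian of f at 0 is [[0, 0], [0, 0]] with rank 0, so corank 2. A Groebner basis of the Jacobian ideal J(f) in C{u,v} is {-u^2/4 + u*v^3, v^4, u^3, u^2*v}; counting standard monomials gives mu = 8. Corank 2; j^3 = 2*u^3 is a perfect cube, so E-series; the 5-jet and mu = 8 give E_8.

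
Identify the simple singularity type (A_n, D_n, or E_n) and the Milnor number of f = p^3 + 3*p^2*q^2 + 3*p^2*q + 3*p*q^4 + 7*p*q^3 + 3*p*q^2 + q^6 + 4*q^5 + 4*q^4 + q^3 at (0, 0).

Type E7, Milnor number mu = 7.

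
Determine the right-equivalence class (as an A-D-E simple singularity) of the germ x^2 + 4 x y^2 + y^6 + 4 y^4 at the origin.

A_{5}

The Hessian of f at 0 has rank 1. Corank 1: A-series; mu = 5 gives A_5.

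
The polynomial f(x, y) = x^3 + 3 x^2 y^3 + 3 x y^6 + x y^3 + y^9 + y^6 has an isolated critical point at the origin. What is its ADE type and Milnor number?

The Hessian of f at 0 has rank 0. Corank 2; j^3 = x^3 is a perfect cube, so E-series; the 4-jet and mu = 7 give E_7.

Type E_{7}, Milnor number mu = 7.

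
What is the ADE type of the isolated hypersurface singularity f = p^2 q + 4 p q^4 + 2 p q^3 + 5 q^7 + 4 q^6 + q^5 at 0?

The Hessian of f at 0 is [[0, 0], [0, 0]] with rank 0, so corank 2. A Groebner basis of the Jacobian ideal J(f) in C{p,q} is {-2*p^2/3 + p*q^3 - 11*p*q^2/6 + 7*p*q/12 + 7*q^3/12, p*q/2 + q^4 + q^3/2, p^3 - p^2/3 - 2*p*q^2/3 + p*q/6 + q^3/6, p^2*q + 4*p^2/3 + 19*p*q^2/6 - 11*p*q/12 - 11*q^3/12}; counting standard monomials gives mu = 8. Corank 2; j^3 = p^2*q has shape L^2 M (L != M), so D-series; mu = 8 gives D_8.

D_8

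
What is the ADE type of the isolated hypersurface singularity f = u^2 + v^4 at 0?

A_3

The Hessian of f at 0 has rank 1. Corank 1: A-series; mu = 3 gives A_3.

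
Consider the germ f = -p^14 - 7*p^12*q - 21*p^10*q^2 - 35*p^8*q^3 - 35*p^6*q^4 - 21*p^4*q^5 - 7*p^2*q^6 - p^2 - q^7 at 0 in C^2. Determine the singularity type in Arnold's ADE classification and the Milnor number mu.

The Hessian of f at 0 is [[-2, 0], [0, 0]] with rank 1, so corank 1. A Groebner basis of the Jacobian ideal J(f) in C{p,q} is {q^6, p}; counting standard monomials gives mu = 6. Corank 1: A-series; mu = 6 gives A_6.

Type A_{6}, Milnor number mu = 6.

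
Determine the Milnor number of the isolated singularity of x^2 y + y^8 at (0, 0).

The Hessian of f at 0 is [[0, 0], [0, 0]] with rank 0, so corank 2. A Groebner basis of the Jacobian ideal J(f) in C{x,y} is {x^2/8 + y^7, x^3, x*y}; counting standard monomials gives mu = 9. Corank 2; j^3 = x^2*y has shape L^2 M (L != M), so D-series; mu = 9 gives D_9.

9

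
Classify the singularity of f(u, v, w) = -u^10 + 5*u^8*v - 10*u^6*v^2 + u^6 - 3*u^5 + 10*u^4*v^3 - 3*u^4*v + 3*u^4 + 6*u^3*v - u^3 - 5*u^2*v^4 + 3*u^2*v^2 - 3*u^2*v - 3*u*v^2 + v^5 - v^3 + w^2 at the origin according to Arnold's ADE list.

E8

The Hessian of f at 0 is [[0, 0, 0], [0, 0, 0], [0, 0, 2]] with rank 1, so corank 2. A Groebner basis of the Jacobian ideal J(f) in C{u,v,w} is {u^2/4 + u*v^3 - u*v^2/2 + u*v/2 - v^3/2 + v^2/4, v^4, u^3 - 3*u^2/2 - 3*u*v + v^3 - 3*v^2/2, u^2*v + u^2/2 + u*v^2 + u*v + v^2/2, w}; counting standard monomials gives mu = 8. Corank 2; j^3 = -(u + v)^3 is a perfect cube, so E-series; the 5-jet and mu = 8 give E_8.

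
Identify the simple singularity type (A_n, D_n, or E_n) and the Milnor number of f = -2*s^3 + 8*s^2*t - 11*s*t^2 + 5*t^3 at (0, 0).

The Hessian of f at 0 has rank 0. Corank 2; j^3 = -(s - t)*(2*s^2 - 6*s*t + 5*t^2) splits into three distinct lines over C (the quadratic factor has nonzero discriminant), so D_4.

Type D_{4}, Milnor number mu = 4.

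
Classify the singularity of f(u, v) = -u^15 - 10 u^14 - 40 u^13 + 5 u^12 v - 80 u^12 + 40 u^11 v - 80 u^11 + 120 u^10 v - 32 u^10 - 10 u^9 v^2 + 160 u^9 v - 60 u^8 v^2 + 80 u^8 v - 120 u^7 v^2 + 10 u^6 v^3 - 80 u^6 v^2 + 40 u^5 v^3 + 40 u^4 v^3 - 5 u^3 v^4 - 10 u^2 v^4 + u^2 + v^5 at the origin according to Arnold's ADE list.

A_4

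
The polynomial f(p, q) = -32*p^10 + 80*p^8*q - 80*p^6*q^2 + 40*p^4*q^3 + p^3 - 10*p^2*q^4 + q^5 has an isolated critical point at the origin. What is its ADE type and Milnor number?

The Hessian of f at 0 is [[0, 0], [0, 0]] with rank 0, so corank 2. A Groebner basis of the Jacobian ideal J(f) in C{p,q} is {q^4, p^2}; counting standard monomials gives mu = 8. Corank 2; j^3 = p^3 is a perfect cube, so E-series; the 5-jet and mu = 8 give E_8.

Type E_{8}, Milnor number mu = 8.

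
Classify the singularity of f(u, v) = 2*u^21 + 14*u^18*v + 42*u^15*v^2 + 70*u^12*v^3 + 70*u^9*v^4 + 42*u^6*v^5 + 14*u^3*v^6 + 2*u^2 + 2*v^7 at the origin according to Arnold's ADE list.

The Hessian of f at 0 has rank 1. Corank 1: A-series; mu = 6 gives A_6.

A_{6}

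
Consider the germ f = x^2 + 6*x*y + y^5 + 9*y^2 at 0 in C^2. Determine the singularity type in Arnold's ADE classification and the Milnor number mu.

The Hessian of f at 0 is [[2, 6], [6, 18]] with rank 1, so corank 1. A Groebner basis of the Jacobian ideal J(f) in C{x,y} is {y^4, x + 3*y}; counting standard monomials gives mu = 4. Corank 1: A-series; mu = 4 gives A_4.

Type A_{4}, Milnor number mu = 4.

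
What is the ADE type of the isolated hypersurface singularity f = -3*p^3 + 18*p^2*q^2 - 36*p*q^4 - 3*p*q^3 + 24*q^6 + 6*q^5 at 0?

The Hessian of f at 0 has rank 0. Corank 2; j^3 = -3*p^3 is a perfect cube, so E-series; the 4-jet and mu = 7 give E_7.

E7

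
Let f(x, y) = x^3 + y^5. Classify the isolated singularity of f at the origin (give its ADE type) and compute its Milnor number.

Type E_{8}, Milnor number mu = 8.

The Hessian of f at 0 is [[0, 0], [0, 0]] with rank 0, so corank 2. A Groebner basis of the Jacobian ideal J(f) in C{x,y} is {y^4, x^2}; counting standard monomials gives mu = 8. Corank 2; j^3 = x^3 is a perfect cube, so E-series; the 5-jet and mu = 8 give E_8.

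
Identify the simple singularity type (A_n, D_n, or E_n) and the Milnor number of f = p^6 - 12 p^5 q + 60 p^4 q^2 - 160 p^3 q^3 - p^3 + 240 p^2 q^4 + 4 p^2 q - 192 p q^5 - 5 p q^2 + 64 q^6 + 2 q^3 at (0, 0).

Type D7, Milnor number mu = 7.

The Hessian of f at 0 has rank 0. Corank 2; j^3 = -(p - 2*q)*(p - q)^2 has shape L^2 M (L != M), so D-series; mu = 7 gives D_7.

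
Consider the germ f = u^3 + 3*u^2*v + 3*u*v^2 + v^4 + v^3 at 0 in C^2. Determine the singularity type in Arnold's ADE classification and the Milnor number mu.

Type E_{6}, Milnor number mu = 6.

The Hessian of f at 0 has rank 0. Corank 2; j^3 = (u + v)^3 is a perfect cube, so E-series; the 4-jet and mu = 6 give E_6.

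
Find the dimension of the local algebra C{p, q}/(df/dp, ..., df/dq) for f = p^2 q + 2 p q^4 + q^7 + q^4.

5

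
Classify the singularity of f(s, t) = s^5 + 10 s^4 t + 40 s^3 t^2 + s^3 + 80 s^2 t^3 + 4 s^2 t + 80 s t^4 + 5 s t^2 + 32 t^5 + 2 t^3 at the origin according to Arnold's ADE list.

D6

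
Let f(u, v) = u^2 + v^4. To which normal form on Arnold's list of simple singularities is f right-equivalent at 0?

A_3

The Hessian of f at 0 is [[2, 0], [0, 0]] with rank 1, so corank 1. A Groebner basis of the Jacobian ideal J(f) in C{u,v} is {v^3, u}; counting standard monomials gives mu = 3. Corank 1: A-series; mu = 3 gives A_3.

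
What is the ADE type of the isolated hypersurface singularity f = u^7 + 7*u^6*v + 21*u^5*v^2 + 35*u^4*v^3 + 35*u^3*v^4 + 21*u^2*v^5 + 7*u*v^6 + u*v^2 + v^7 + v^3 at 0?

The Hessian of f at 0 has rank 0. Corank 2; j^3 = v^2*(u + v) has shape L^2 M (L != M), so D-series; mu = 8 gives D_8.

D_8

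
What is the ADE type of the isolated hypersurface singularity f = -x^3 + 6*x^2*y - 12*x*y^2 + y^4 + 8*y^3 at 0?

E_6

The Hessian of f at 0 has rank 0. Corank 2; j^3 = -(x - 2*y)^3 is a perfect cube, so E-series; the 4-jet and mu = 6 give E_6.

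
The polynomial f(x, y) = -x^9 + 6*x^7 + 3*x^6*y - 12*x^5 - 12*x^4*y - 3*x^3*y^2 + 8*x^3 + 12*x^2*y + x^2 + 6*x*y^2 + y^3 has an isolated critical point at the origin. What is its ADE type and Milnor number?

Type A2, Milnor number mu = 2.

The Hessian of f at 0 has rank 1. Corank 1: A-series; mu = 2 gives A_2.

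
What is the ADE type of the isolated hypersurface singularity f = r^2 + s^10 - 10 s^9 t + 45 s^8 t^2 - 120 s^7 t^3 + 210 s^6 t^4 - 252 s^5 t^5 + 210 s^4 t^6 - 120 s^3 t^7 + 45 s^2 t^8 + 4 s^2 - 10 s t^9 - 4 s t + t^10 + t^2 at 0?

A_9

The Hessian of f at 0 has rank 2. Corank 1: A-series; mu = 9 gives A_9.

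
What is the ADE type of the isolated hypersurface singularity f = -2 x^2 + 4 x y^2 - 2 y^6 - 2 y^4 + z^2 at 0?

The Hessian of f at 0 has rank 2. Corank 1: A-series; mu = 5 gives A_5.

A_5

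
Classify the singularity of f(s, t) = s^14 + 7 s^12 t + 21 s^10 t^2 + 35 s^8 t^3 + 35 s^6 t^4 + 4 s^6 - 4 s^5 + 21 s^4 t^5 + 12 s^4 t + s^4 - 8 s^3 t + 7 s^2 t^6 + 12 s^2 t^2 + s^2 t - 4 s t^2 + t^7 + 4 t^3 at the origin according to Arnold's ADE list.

The Hessian of f at 0 has rank 0. Corank 2; j^3 = t*(s - 2*t)^2 has shape L^2 M (L != M), so D-series; mu = 8 gives D_8.

D_{8}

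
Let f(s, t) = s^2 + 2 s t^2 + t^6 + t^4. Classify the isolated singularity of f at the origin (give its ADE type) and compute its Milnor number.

The Hessian of f at 0 has rank 1. Corank 1: A-series; mu = 5 gives A_5.

Type A_{5}, Milnor number mu = 5.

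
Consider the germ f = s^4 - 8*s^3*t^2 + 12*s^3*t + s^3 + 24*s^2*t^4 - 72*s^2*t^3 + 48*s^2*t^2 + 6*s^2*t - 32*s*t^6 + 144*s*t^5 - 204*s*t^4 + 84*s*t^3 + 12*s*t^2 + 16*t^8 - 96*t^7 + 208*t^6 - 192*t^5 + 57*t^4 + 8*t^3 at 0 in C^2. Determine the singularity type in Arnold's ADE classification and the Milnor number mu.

Type E_6, Milnor number mu = 6.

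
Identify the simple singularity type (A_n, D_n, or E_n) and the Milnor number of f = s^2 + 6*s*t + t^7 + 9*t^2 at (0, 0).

The Hessian of f at 0 is [[2, 6], [6, 18]] with rank 1, so corank 1. A Groebner basis of the Jacobian ideal J(f) in C{s,t} is {t^6, s + 3*t}; counting standard monomials gives mu = 6. Corank 1: A-series; mu = 6 gives A_6.

Type A_{6}, Milnor number mu = 6.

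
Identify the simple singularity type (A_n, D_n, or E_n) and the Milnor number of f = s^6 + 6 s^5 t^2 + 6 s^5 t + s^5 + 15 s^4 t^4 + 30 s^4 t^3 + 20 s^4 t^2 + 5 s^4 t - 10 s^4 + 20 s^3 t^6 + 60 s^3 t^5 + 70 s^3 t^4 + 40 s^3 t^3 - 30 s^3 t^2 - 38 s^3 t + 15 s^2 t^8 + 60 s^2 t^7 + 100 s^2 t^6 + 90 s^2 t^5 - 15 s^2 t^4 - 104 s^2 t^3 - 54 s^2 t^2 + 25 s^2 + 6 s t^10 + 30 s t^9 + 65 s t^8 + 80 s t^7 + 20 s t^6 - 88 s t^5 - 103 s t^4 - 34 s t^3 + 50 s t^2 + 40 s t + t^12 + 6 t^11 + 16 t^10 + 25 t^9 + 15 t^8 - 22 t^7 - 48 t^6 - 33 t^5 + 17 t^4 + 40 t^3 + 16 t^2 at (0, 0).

The Hessian of f at 0 has rank 1. Corank 1: A-series; mu = 4 gives A_4.

Type A_4, Milnor number mu = 4.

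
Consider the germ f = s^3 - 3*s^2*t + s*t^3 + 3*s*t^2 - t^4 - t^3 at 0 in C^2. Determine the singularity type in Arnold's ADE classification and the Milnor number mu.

Type E_7, Milnor number mu = 7.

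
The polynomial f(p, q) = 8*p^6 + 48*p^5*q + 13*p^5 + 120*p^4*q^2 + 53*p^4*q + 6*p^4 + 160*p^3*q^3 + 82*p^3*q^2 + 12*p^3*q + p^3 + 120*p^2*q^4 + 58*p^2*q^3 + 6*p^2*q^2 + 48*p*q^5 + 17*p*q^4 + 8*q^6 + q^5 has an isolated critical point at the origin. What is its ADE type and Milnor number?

Type E8, Milnor number mu = 8.

The Hessian of f at 0 is [[0, 0], [0, 0]] with rank 0, so corank 2. A Groebner basis of the Jacobian ideal J(f) in C{p,q} is {-p^2/32 + p*q^3 - p*q^2/8, p^2/8 + p*q^2/2 + q^4, p^3, p^2*q + p^2/8 + p*q^2/2}; counting standard monomials gives mu = 8. Corank 2; j^3 = p^3 is a perfect cube, so E-series; the 5-jet and mu = 8 give E_8.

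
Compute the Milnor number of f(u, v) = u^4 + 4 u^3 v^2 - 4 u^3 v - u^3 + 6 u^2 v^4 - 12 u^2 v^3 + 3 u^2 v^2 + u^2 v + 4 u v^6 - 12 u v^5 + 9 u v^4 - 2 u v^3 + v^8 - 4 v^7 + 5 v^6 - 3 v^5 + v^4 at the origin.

5

The Hessian of f at 0 is [[0, 0], [0, 0]] with rank 0, so corank 2. A Groebner basis of the Jacobian ideal J(f) in C{u,v} is {u*v^2, u*v/5 + v^3, u^2 - 4*u*v/5}; counting standard monomials gives mu = 5. Corank 2; j^3 = -u^2*(u - v) has shape L^2 M (L != M), so D-series; mu = 5 gives D_5.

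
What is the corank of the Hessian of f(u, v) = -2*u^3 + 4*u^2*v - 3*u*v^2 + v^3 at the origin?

2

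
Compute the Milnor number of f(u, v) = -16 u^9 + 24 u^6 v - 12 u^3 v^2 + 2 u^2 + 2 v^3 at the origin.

2

The Hessian of f at 0 is [[4, 0], [0, 0]] with rank 1, so corank 1. A Groebner basis of the Jacobian ideal J(f) in C{u,v} is {v^2, u}; counting standard monomials gives mu = 2. Corank 1: A-series; mu = 2 gives A_2.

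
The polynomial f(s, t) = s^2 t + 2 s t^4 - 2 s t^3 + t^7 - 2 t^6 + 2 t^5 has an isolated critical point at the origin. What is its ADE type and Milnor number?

Type D6, Milnor number mu = 6.

The Hessian of f at 0 is [[0, 0], [0, 0]] with rank 0, so corank 2. A Groebner basis of the Jacobian ideal J(f) in C{s,t} is {s^3, s^2*t, s^2/4 + s*t^2, s^2/4 - s*t + t^3}; counting standard monomials gives mu = 6. Corank 2; j^3 = s^2*t has shape L^2 M (L != M), so D-series; mu = 6 gives D_6.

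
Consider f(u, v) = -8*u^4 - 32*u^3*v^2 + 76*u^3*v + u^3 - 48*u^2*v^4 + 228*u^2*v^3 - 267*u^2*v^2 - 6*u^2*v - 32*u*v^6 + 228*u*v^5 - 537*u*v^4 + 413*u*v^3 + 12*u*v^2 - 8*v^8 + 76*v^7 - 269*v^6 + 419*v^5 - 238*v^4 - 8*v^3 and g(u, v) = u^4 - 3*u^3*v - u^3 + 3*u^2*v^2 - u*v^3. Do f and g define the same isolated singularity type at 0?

Yes.

The Hessian of f at 0 has rank 0. Corank 2; j^3 = (u - 2*v)^3 is a perfect cube, so E-series; the 4-jet and mu = 7 give E_7. The Hessian of g at 0 has rank 0. Corank 2; j^3 = -u^3 is a perfect cube, so E-series; the 4-jet and mu = 7 give E_7. Both have type E_7, hence right-equivalent.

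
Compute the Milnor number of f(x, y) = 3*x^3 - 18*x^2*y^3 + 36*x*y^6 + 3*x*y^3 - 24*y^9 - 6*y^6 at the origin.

7

The Hessian of f at 0 has rank 0. Corank 2; j^3 = 3*x^3 is a perfect cube, so E-series; the 4-jet and mu = 7 give E_7.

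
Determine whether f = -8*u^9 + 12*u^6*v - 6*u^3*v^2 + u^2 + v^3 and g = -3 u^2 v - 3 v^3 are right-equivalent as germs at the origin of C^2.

No.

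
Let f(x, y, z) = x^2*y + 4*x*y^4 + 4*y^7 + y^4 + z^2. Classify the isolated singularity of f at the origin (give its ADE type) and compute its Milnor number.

Type D_5, Milnor number mu = 5.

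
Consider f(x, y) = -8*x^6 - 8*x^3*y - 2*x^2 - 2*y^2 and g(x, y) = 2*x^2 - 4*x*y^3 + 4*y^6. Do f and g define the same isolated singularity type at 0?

No.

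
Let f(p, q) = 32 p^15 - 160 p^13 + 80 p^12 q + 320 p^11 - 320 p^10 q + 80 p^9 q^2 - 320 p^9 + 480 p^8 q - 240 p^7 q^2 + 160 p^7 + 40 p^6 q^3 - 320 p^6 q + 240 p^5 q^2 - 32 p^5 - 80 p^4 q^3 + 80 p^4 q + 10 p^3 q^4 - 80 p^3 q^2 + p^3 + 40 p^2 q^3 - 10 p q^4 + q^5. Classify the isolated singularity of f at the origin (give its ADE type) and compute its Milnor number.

Type E8, Milnor number mu = 8.

The Hessian of f at 0 is [[0, 0], [0, 0]] with rank 0, so corank 2. A Groebner basis of the Jacobian ideal J(f) in C{p,q} is {q^5, p*q^3 - q^4/8, p^2}; counting standard monomials gives mu = 8. Corank 2; j^3 = p^3 is a perfect cube, so E-series; the 5-jet and mu = 8 give E_8.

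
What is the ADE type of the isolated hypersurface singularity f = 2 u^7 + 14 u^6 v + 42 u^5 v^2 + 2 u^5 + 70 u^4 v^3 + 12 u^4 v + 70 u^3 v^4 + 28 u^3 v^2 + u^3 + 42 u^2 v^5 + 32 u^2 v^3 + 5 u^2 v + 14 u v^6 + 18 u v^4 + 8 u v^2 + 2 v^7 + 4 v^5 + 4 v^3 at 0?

D_{8}

The Hessian of f at 0 has rank 0. Corank 2; j^3 = (u + v)*(u + 2*v)^2 has shape L^2 M (L != M), so D-series; mu = 8 gives D_8.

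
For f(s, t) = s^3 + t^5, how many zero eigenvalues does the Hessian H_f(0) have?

Hessian at 0 has rank 0.

2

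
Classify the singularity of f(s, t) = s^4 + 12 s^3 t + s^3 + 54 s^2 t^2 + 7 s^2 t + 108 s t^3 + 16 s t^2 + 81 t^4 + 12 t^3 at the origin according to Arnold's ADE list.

The Hessian of f at 0 is [[0, 0], [0, 0]] with rank 0, so corank 2. A Groebner basis of the Jacobian ideal J(f) in C{s,t} is {s*t^2 + s*t/2 + t^2, -s*t/4 + t^3 - t^2/2, s^2 + 5*s*t + 6*t^2}; counting standard monomials gives mu = 5. Corank 2; j^3 = (s + 2*t)^2*(s + 3*t) has shape L^2 M (L != M), so D-series; mu = 5 gives D_5.

D_{5}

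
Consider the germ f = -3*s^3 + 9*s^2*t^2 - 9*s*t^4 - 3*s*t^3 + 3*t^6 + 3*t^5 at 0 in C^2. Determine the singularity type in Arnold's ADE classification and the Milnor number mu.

The Hessian of f at 0 has rank 0. Corank 2; j^3 = -3*s^3 is a perfect cube, so E-series; the 4-jet and mu = 7 give E_7.

Type E_{7}, Milnor number mu = 7.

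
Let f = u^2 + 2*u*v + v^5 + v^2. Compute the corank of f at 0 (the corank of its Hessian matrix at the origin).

1

Hessian at 0 has rank 1.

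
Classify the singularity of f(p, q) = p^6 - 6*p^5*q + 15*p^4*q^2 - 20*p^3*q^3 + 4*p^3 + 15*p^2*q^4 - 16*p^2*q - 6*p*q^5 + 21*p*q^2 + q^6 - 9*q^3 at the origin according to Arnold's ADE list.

The Hessian of f at 0 has rank 0. Corank 2; j^3 = (p - q)*(2*p - 3*q)^2 has shape L^2 M (L != M), so D-series; mu = 7 gives D_7.

D_{7}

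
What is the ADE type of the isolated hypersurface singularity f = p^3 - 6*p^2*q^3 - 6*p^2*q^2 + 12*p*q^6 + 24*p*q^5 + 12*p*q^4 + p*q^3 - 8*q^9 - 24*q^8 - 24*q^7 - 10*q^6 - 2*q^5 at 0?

E_7

The Hessian of f at 0 is [[0, 0], [0, 0]] with rank 0, so corank 2. A Groebner basis of the Jacobian ideal J(f) in C{p,q} is {-p^2/4 + q^4 - q^3/12, p^3, p^2*q + p^2/12 + q^3/36, -p^2/2 + p*q^2 - q^3/6}; counting standard monomials gives mu = 7. Corank 2; j^3 = p^3 is a perfect cube, so E-series; the 4-jet and mu = 7 give E_7.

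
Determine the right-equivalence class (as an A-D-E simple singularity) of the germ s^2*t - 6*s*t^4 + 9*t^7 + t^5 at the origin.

The Hessian of f at 0 is [[0, 0], [0, 0]] with rank 0, so corank 2. A Groebner basis of the Jacobian ideal J(f) in C{s,t} is {-s*t/3 + t^4, s*t^2, s^2 + 5*s*t/3}; counting standard monomials gives mu = 6. Corank 2; j^3 = s^2*t has shape L^2 M (L != M), so D-series; mu = 6 gives D_6.

D6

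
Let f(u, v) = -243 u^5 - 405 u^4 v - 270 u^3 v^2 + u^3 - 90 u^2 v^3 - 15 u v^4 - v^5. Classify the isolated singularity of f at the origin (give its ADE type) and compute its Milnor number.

Type E8, Milnor number mu = 8.

The Hessian of f at 0 has rank 0. Corank 2; j^3 = u^3 is a perfect cube, so E-series; the 5-jet and mu = 8 give E_8.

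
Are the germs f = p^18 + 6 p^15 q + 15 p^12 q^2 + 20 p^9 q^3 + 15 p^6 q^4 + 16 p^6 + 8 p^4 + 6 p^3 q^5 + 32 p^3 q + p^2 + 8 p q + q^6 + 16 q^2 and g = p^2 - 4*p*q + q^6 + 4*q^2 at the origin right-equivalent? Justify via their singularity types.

Yes.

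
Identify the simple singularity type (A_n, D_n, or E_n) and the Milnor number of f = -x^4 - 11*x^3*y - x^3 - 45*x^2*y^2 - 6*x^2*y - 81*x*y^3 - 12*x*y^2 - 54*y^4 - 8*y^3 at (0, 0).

The Hessian of f at 0 has rank 0. Corank 2; j^3 = -(x + 2*y)^3 is a perfect cube, so E-series; the 4-jet and mu = 7 give E_7.

Type E_7, Milnor number mu = 7.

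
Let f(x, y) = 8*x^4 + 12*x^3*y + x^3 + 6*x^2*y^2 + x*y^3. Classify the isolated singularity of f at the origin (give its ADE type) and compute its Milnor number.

Type E7, Milnor number mu = 7.

The Hessian of f at 0 is [[0, 0], [0, 0]] with rank 0, so corank 2. A Groebner basis of the Jacobian ideal J(f) in C{x,y} is {3*x^2/4 + y^4 + y^3/4, x^3, x^2*y - x^2/4 - y^3/12, x^2 + x*y^2 + y^3/3}; counting standard monomials gives mu = 7. Corank 2; j^3 = x^3 is a perfect cube, so E-series; the 4-jet and mu = 7 give E_7.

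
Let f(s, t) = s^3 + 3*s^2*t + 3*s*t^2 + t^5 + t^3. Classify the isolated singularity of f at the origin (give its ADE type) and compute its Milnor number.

The Hessian of f at 0 has rank 0. Corank 2; j^3 = (s + t)^3 is a perfect cube, so E-series; the 5-jet and mu = 8 give E_8.

Type E8, Milnor number mu = 8.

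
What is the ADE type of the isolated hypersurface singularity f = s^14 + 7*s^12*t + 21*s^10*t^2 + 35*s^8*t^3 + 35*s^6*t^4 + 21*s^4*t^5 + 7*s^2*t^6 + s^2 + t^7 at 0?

The Hessian of f at 0 is [[2, 0], [0, 0]] with rank 1, so corank 1. A Groebner basis of the Jacobian ideal J(f) in C{s,t} is {t^6, s}; counting standard monomials gives mu = 6. Corank 1: A-series; mu = 6 gives A_6.

A_{6}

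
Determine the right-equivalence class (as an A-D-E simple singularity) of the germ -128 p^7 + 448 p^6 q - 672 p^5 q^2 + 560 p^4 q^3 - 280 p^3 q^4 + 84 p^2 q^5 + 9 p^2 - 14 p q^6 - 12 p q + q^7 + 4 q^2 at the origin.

A_{6}

The Hessian of f at 0 has rank 1. Corank 1: A-series; mu = 6 gives A_6.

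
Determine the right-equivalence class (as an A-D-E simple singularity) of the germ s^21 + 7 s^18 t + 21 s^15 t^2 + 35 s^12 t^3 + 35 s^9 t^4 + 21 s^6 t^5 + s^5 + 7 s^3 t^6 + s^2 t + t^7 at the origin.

D8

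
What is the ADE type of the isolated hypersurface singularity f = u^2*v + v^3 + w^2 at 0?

D_4

The Hessian of f at 0 is [[0, 0, 0], [0, 0, 0], [0, 0, 2]] with rank 1, so corank 2. A Groebner basis of the Jacobian ideal J(f) in C{u,v,w} is {v^3, u^2 + 3*v^2, u*v, w}; counting standard monomials gives mu = 4. Corank 2; j^3 = v*(u^2 + v^2) splits into three distinct lines over C (the quadratic factor has nonzero discriminant), so D_4.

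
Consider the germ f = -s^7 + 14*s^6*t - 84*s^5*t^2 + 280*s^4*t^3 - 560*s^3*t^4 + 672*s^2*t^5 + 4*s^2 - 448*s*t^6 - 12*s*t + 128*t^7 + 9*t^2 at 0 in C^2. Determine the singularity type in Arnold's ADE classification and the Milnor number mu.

Type A6, Milnor number mu = 6.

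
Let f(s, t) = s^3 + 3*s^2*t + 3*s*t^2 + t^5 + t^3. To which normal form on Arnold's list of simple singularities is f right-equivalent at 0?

E8

The Hessian of f at 0 has rank 0. Corank 2; j^3 = (s + t)^3 is a perfect cube, so E-series; the 5-jet and mu = 8 give E_8.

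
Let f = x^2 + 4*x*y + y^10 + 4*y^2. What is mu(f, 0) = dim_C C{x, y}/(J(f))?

9

The Hessian of f at 0 has rank 1. Corank 1: A-series; mu = 9 gives A_9.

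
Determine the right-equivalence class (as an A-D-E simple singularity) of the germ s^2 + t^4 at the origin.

A_3

The Hessian of f at 0 is [[2, 0], [0, 0]] with rank 1, so corank 1. A Groebner basis of the Jacobian ideal J(f) in C{s,t} is {t^3, s}; counting standard monomials gives mu = 3. Corank 1: A-series; mu = 3 gives A_3.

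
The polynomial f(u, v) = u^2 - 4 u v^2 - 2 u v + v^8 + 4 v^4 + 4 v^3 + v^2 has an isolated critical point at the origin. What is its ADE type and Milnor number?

Type A_7, Milnor number mu = 7.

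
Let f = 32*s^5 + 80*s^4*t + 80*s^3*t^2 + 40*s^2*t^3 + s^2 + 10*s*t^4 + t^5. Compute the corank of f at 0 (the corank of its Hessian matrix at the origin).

1

The Hessian at 0 is [[2, 0], [0, 0]] of rank 1; hence corank 1.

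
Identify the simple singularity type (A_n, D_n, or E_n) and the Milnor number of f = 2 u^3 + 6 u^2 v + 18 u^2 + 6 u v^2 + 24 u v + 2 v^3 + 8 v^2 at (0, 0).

Type A_2, Milnor number mu = 2.

The Hessian of f at 0 has rank 1. Corank 1: A-series; mu = 2 gives A_2.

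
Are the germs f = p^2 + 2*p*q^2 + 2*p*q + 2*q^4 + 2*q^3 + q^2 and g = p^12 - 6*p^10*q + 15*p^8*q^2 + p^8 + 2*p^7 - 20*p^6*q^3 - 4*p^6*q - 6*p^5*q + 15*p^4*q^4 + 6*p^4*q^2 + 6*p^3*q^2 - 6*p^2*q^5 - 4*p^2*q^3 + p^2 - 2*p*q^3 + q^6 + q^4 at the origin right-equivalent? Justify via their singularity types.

The Hessian of f at 0 is [[2, 2], [2, 2]] with rank 1, so corank 1. A Groebner basis of the Jacobian ideal J(f) in C{p,q} is {p^2 + p + q, p*q - p - q, p + q^2 + q}; counting standard monomials gives mu = 3. Corank 1: A-series; mu = 3 gives A_3. The Hessian of g at 0 is [[2, 0], [0, 0]] with rank 1, so corank 1. A Groebner basis of the Jacobian ideal J(g) in C{p,q} is {q^3, p}; counting standard monomials gives mu = 3. Corank 1: A-series; mu = 3 gives A_3. Both have type A_3, hence right-equivalent.

Yes.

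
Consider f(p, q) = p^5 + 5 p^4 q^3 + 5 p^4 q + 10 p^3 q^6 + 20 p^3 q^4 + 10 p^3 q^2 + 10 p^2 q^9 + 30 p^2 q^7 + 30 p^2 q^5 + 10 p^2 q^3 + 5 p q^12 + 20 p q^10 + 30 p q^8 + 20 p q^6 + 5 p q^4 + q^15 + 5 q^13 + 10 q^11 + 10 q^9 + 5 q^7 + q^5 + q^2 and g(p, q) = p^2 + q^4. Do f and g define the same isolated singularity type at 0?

The Hessian of f at 0 is [[0, 0], [0, 2]] with rank 1, so corank 1. A Groebner basis of the Jacobian ideal J(f) in C{p,q} is {p^4, q}; counting standard monomials gives mu = 4. Corank 1: A-series; mu = 4 gives A_4. The Hessian of g at 0 is [[2, 0], [0, 0]] with rank 1, so corank 1. A Groebner basis of the Jacobian ideal J(g) in C{p,q} is {q^3, p}; counting standard monomials gives mu = 3. Corank 1: A-series; mu = 3 gives A_3. f is A_4 but g is A_3, hence not right-equivalent.

No.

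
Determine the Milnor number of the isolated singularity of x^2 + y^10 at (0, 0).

9

The Hessian of f at 0 is [[2, 0], [0, 0]] with rank 1, so corank 1. A Groebner basis of the Jacobian ideal J(f) in C{x,y} is {y^9, x}; counting standard monomials gives mu = 9. Corank 1: A-series; mu = 9 gives A_9.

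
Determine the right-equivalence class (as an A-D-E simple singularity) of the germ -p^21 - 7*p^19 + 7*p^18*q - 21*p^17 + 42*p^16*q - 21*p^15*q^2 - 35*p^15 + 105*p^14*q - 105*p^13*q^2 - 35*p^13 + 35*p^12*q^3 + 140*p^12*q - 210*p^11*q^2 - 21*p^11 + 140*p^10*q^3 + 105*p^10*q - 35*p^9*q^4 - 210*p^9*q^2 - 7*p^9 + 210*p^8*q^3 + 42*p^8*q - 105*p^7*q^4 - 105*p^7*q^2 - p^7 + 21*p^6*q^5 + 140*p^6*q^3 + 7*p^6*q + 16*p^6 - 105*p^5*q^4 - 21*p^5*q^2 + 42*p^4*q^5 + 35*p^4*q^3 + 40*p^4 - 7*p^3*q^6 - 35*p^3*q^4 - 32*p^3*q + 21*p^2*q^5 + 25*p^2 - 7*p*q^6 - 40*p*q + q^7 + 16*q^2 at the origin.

A_6

The Hessian of f at 0 has rank 1. Corank 1: A-series; mu = 6 gives A_6.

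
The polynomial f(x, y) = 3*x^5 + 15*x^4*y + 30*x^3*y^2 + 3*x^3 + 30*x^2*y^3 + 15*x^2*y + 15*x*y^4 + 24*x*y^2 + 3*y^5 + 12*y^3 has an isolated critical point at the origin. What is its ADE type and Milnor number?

Type D6, Milnor number mu = 6.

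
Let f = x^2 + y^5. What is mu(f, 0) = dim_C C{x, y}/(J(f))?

The Hessian of f at 0 is [[2, 0], [0, 0]] with rank 1, so corank 1. A Groebner basis of the Jacobian ideal J(f) in C{x,y} is {y^4, x}; counting standard monomials gives mu = 4. Corank 1: A-series; mu = 4 gives A_4.

4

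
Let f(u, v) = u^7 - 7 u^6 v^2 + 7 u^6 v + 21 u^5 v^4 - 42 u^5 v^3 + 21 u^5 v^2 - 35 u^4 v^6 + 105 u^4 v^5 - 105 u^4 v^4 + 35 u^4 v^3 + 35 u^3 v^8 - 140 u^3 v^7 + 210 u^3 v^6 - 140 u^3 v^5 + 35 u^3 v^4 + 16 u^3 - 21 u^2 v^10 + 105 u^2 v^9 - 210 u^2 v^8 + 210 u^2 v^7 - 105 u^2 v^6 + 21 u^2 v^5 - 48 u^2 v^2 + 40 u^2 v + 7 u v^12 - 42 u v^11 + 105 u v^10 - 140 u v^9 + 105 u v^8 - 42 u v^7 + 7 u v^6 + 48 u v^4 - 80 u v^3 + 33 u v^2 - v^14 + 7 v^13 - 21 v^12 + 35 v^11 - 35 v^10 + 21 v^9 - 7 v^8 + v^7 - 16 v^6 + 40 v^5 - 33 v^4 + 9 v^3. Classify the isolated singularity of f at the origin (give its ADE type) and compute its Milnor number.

The Hessian of f at 0 has rank 0. Corank 2; j^3 = (u + v)*(4*u + 3*v)^2 has shape L^2 M (L != M), so D-series; mu = 8 gives D_8.

Type D_{8}, Milnor number mu = 8.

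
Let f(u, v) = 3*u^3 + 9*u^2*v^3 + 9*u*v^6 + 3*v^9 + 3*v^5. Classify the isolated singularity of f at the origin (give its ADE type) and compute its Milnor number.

Type E_{8}, Milnor number mu = 8.

The Hessian of f at 0 is [[0, 0], [0, 0]] with rank 0, so corank 2. A Groebner basis of the Jacobian ideal J(f) in C{u,v} is {u^2/2 + u*v^3, v^4, u^3, u^2*v}; counting standard monomials gives mu = 8. Corank 2; j^3 = 3*u^3 is a perfect cube, so E-series; the 5-jet and mu = 8 give E_8.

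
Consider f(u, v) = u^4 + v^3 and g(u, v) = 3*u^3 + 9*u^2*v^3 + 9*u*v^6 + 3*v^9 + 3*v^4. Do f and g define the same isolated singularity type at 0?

Yes.

The Hessian of f at 0 is [[0, 0], [0, 0]] with rank 0, so corank 2. A Groebner basis of the Jacobian ideal J(f) in C{u,v} is {u^3, v^2}; counting standard monomials gives mu = 6. Corank 2; j^3 = v^3 is a perfect cube, so E-series; the 4-jet and mu = 6 give E_6. The Hessian of g at 0 is [[0, 0], [0, 0]] with rank 0, so corank 2. A Groebner basis of the Jacobian ideal J(g) in C{u,v} is {v^3, u^2}; counting standard monomials gives mu = 6. Corank 2; j^3 = 3*u^3 is a perfect cube, so E-series; the 4-jet and mu = 6 give E_6. Both have type E_6, hence right-equivalent.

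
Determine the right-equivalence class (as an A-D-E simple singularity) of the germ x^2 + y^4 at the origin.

The Hessian of f at 0 is [[2, 0], [0, 0]] with rank 1, so corank 1. A Groebner basis of the Jacobian ideal J(f) in C{x,y} is {y^3, x}; counting standard monomials gives mu = 3. Corank 1: A-series; mu = 3 gives A_3.

A_3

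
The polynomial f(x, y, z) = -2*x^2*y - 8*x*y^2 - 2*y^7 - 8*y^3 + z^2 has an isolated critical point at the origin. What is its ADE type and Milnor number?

The Hessian of f at 0 has rank 1. Corank 2; j^3 = -2*y*(x + 2*y)^2 has shape L^2 M (L != M), so D-series; mu = 8 gives D_8.

Type D8, Milnor number mu = 8.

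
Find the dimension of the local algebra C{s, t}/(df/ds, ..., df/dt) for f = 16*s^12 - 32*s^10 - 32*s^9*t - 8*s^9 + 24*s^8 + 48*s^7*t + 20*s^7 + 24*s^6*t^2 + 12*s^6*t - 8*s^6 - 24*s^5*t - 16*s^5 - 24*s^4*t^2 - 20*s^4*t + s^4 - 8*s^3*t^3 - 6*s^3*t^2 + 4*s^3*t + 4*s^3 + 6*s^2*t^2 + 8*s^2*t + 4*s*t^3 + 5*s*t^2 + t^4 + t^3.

5

The Hessian of f at 0 has rank 0. Corank 2; j^3 = (s + t)*(2*s + t)^2 has shape L^2 M (L != M), so D-series; mu = 5 gives D_5.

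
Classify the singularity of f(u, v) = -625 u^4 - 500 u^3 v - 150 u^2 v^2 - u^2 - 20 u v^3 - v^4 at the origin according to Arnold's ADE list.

The Hessian of f at 0 has rank 1. Corank 1: A-series; mu = 3 gives A_3.

A3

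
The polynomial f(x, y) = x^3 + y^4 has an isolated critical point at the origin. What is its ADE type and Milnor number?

Type E6, Milnor number mu = 6.

The Hessian of f at 0 is [[0, 0], [0, 0]] with rank 0, so corank 2. A Groebner basis of the Jacobian ideal J(f) in C{x,y} is {y^3, x^2}; counting standard monomials gives mu = 6. Corank 2; j^3 = x^3 is a perfect cube, so E-series; the 4-jet and mu = 6 give E_6.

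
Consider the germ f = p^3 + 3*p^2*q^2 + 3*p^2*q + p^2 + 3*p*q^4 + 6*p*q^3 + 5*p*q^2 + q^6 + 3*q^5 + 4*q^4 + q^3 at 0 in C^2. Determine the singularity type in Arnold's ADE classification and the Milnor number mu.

The Hessian of f at 0 has rank 1. Corank 1: A-series; mu = 2 gives A_2.

Type A_{2}, Milnor number mu = 2.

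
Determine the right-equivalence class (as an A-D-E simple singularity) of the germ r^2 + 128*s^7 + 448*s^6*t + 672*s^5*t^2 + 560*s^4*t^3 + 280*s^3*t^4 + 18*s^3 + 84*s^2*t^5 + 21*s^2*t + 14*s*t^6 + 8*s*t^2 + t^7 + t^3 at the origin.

The Hessian of f at 0 is [[0, 0, 0], [0, 0, 0], [0, 0, 2]] with rank 1, so corank 2. A Groebner basis of the Jacobian ideal J(f) in C{s,t,r} is {-2187*s*t/14 + t^6 - 729*t^2/14, s*t^2 + t^3/3, s^2 + 5*s*t/6 + t^2/6, r}; counting standard monomials gives mu = 8. Corank 2; j^3 = (2*s + t)*(3*s + t)^2 has shape L^2 M (L != M), so D-series; mu = 8 gives D_8.

D_{8}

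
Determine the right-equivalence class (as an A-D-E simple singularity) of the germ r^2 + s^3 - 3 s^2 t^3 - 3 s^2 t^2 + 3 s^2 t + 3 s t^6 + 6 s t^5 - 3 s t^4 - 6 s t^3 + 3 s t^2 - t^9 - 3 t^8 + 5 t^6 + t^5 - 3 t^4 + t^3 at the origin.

E8

The Hessian of f at 0 has rank 1. Corank 2; j^3 = (s + t)^3 is a perfect cube, so E-series; the 5-jet and mu = 8 give E_8.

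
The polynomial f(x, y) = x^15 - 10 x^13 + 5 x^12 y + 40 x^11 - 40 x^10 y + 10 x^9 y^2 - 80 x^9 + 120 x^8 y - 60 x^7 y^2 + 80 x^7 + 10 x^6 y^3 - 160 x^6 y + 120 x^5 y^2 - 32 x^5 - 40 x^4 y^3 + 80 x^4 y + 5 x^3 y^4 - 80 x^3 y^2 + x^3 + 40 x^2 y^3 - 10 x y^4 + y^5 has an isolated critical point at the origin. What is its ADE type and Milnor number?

Type E8, Milnor number mu = 8.

The Hessian of f at 0 has rank 0. Corank 2; j^3 = x^3 is a perfect cube, so E-series; the 5-jet and mu = 8 give E_8.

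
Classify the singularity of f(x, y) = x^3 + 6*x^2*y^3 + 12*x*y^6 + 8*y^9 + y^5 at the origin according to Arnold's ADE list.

E_{8}

The Hessian of f at 0 is [[0, 0], [0, 0]] with rank 0, so corank 2. A Groebner basis of the Jacobian ideal J(f) in C{x,y} is {x^2/4 + x*y^3, y^4, x^3, x^2*y}; counting standard monomials gives mu = 8. Corank 2; j^3 = x^3 is a perfect cube, so E-series; the 5-jet and mu = 8 give E_8.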